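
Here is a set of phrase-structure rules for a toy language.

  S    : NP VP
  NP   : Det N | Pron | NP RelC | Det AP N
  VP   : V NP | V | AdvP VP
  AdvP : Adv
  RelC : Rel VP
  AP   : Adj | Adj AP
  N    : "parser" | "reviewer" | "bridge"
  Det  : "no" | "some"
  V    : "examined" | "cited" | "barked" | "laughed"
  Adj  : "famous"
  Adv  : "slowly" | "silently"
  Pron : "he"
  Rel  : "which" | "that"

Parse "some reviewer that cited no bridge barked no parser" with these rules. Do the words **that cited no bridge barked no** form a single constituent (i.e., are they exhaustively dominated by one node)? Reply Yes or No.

No

[S [NP [NP [Det some] [N reviewer]] [RelC [Rel that] [VP [V cited] [NP [Det no] [N bridge]]]]] [VP [V barked] [NP [Det no] [N parser]]]]
The smallest constituent containing 'that cited no bridge barked no' is the S spanning 'some reviewer that cited no bridge barked no parser'; no single node in the tree dominates exactly the given words.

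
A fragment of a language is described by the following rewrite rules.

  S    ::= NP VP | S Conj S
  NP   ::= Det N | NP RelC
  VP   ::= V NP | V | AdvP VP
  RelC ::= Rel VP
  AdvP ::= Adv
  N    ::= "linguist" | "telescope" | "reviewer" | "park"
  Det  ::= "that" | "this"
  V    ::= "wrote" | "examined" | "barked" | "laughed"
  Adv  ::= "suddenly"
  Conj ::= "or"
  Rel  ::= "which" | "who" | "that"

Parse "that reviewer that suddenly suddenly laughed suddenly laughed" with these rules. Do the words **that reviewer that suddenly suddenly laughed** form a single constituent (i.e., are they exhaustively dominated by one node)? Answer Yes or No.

Yes

[S [NP [NP [Det that] [N reviewer]] [RelC [Rel that] [VP [AdvP [Adv suddenly]] [VP [AdvP [Adv suddenly]] [VP [V laughed]]]]]] [VP [AdvP [Adv suddenly]] [VP [V laughed]]]]
The words 'that reviewer that suddenly suddenly laughed' are exhaustively dominated by a single NP node (built by NP → NP RelC), so they form a constituent.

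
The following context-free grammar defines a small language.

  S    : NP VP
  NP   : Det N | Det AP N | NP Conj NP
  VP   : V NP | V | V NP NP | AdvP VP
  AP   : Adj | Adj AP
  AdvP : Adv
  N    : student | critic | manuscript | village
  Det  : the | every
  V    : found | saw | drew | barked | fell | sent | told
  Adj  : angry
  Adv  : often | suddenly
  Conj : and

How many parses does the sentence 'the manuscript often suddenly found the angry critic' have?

1

[S [NP [Det the] [N manuscript]] [VP [AdvP [Adv often]] [VP [AdvP [Adv suddenly]] [VP [V found] [NP [Det the] [AP [Adj angry]] [N critic]]]]]]
No rule offers an alternative attachment or grouping for any span, so this is the only derivation.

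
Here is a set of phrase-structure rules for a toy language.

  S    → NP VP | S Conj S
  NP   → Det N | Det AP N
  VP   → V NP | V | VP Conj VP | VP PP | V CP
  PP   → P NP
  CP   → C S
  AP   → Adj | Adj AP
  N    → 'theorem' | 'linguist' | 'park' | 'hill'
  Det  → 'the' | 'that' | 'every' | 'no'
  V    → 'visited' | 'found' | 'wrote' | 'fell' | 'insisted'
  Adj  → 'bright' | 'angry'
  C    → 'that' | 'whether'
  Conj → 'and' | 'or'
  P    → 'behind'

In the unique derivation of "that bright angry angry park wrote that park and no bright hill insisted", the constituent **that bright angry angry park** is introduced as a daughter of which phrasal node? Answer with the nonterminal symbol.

S

S
  S
    NP
      Det: that
      AP
        Adj: bright
        AP
          Adj: angry
          AP
            Adj: angry
      N: park
    VP
      V: wrote
      NP
        Det: that
        N: park
  Conj: and
  S
    NP
      Det: no
      AP
        Adj: bright
      N: hill
    VP
      V: insisted
The span 'that bright angry angry park' is the NP node built by NP → Det AP N.
Its mother is the S built by S → NP VP.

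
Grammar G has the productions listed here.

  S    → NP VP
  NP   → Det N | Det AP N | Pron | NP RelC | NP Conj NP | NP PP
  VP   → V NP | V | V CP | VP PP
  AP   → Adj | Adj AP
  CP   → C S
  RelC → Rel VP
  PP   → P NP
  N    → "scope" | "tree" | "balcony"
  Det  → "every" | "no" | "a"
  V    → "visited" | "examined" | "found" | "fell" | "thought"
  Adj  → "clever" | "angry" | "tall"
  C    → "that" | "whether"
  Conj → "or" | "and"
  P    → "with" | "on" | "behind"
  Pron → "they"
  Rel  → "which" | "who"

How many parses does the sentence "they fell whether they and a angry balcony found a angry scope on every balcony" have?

3

Two of the 3 distinct bracketings:
[S [NP [Pron they]] [VP [V fell] [CP [C whether] [S [NP [NP [Pron they]] [Conj and] [NP [Det a] [AP [Adj angry]] [N balcony]]] [VP [V found] [NP [NP [Det a] [AP [Adj angry]] [N scope]] [PP [P on] [NP [Det every] [N balcony]]]]]]]]]
[S [NP [Pron they]] [VP [V fell] [CP [C whether] [S [NP [NP [Pron they]] [Conj and] [NP [Det a] [AP [Adj angry]] [N balcony]]] [VP [VP [V found] [NP [Det a] [AP [Adj angry]] [N scope]]] [PP [P on] [NP [Det every] [N balcony]]]]]]]]
The difference turns on whether NP → NP PP is used at the relevant span, versus an alternative expansion of NP.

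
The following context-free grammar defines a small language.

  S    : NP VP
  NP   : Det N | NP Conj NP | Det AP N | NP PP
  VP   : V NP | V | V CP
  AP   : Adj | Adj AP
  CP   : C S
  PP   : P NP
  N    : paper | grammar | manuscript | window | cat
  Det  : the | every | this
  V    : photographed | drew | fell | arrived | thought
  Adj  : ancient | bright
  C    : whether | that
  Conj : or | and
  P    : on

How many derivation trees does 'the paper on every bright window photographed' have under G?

[S [NP [NP [Det the] [N paper]] [PP [P on] [NP [Det every] [AP [Adj bright]] [N window]]]] [VP [V photographed]]]
No rule offers an alternative attachment or grouping for any span, so this is the only derivation.

1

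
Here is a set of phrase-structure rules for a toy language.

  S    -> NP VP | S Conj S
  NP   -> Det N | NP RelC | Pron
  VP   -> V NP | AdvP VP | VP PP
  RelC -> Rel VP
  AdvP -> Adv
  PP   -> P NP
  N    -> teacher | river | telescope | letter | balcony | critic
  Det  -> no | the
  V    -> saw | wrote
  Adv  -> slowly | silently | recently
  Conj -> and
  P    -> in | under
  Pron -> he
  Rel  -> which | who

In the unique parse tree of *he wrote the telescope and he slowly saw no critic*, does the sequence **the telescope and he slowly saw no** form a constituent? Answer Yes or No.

No

[S [S [NP [Pron he]] [VP [V wrote] [NP [Det the] [N telescope]]]] [Conj and] [S [NP [Pron he]] [VP [AdvP [Adv slowly]] [VP [V saw] [NP [Det no] [N critic]]]]]]
The smallest constituent containing 'the telescope and he slowly saw no' is the S spanning 'he wrote the telescope and he slowly saw no critic'; no single node in the tree dominates exactly the given words.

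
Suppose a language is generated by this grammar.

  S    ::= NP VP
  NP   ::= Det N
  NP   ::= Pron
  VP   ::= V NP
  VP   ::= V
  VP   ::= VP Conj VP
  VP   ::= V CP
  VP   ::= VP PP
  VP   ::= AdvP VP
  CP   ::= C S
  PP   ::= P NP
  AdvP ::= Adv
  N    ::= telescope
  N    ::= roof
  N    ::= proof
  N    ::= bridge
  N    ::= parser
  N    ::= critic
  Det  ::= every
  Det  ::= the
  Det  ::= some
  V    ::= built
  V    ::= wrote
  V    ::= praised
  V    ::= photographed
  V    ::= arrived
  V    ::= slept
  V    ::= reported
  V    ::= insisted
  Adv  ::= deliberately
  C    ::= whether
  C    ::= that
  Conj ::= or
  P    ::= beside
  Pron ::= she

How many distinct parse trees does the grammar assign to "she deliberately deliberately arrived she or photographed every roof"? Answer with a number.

3

Two of the 3 distinct bracketings:
[S [NP [Pron she]] [VP [VP [AdvP [Adv deliberately]] [VP [AdvP [Adv deliberately]] [VP [V arrived] [NP [Pron she]]]]] [Conj or] [VP [V photographed] [NP [Det every] [N roof]]]]]
[S [NP [Pron she]] [VP [AdvP [Adv deliberately]] [VP [VP [AdvP [Adv deliberately]] [VP [V arrived] [NP [Pron she]]]] [Conj or] [VP [V photographed] [NP [Det every] [N roof]]]]]]
The trees differ in how a recursive rule is bracketed over the same span.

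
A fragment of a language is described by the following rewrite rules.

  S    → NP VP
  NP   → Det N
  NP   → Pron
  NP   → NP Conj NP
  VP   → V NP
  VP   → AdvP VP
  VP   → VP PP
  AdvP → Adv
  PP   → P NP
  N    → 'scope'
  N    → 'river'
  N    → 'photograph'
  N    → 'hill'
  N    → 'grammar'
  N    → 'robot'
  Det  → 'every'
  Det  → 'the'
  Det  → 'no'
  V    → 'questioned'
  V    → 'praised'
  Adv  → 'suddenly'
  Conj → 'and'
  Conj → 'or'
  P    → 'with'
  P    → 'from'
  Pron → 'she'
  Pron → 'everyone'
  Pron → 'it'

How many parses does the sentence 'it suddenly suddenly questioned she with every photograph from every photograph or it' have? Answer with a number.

Two of the 6 distinct bracketings:
[S [NP [Pron it]] [VP [AdvP [Adv suddenly]] [VP [AdvP [Adv suddenly]] [VP [VP [VP [V questioned] [NP [Pron she]]] [PP [P with] [NP [Det every] [N photograph]]]] [PP [P from] [NP [NP [Det every] [N photograph]] [Conj or] [NP [Pron it]]]]]]]]
[S [NP [Pron it]] [VP [AdvP [Adv suddenly]] [VP [VP [AdvP [Adv suddenly]] [VP [VP [V questioned] [NP [Pron she]]] [PP [P with] [NP [Det every] [N photograph]]]]] [PP [P from] [NP [NP [Det every] [N photograph]] [Conj or] [NP [Pron it]]]]]]]
The trees differ in how a recursive rule is bracketed over the same span.

6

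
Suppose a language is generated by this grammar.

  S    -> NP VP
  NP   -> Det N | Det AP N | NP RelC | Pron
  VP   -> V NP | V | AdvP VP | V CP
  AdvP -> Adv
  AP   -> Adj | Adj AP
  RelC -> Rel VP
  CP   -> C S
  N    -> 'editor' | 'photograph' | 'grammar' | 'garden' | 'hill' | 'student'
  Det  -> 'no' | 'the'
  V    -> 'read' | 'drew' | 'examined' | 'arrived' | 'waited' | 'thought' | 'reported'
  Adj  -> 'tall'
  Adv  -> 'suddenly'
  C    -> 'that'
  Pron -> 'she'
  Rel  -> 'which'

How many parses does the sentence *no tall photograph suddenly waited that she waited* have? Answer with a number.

[S [NP [Det no] [AP [Adj tall]] [N photograph]] [VP [AdvP [Adv suddenly]] [VP [V waited] [CP [C that] [S [NP [Pron she]] [VP [V waited]]]]]]]
No rule offers an alternative attachment or grouping for any span, so this is the only derivation.

1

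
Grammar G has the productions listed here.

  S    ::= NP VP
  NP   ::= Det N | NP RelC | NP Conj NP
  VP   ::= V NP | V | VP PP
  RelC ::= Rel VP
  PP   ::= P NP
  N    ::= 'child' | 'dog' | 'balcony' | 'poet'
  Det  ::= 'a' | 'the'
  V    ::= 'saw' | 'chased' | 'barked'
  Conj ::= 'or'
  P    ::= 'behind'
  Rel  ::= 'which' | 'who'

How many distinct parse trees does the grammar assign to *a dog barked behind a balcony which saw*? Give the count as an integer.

1

[S [NP [Det a] [N dog]] [VP [VP [V barked]] [PP [P behind] [NP [NP [Det a] [N balcony]] [RelC [Rel which] [VP [V saw]]]]]]]
No rule offers an alternative attachment or grouping for any span, so this is the only derivation.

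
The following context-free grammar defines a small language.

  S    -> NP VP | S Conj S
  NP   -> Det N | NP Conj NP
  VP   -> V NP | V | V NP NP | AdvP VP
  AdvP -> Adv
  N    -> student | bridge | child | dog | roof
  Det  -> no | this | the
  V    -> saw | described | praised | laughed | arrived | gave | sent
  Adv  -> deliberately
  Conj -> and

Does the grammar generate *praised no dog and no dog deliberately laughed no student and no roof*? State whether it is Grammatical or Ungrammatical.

For S → NP VP, no prefix of the string parses as an NP. The alternative S rule S → S Conj S likewise has no satisfying split.

Ungrammatical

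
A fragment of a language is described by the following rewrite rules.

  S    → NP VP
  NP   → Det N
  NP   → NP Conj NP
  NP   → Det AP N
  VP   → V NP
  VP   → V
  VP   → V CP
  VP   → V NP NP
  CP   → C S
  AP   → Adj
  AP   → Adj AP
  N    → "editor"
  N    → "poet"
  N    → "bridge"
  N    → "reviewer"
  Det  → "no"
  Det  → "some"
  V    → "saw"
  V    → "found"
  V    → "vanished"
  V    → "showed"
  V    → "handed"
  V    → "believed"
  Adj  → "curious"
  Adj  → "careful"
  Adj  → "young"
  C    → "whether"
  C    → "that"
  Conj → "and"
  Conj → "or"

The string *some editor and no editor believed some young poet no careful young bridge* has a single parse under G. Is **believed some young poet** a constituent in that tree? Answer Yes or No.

No

[S [NP [NP [Det some] [N editor]] [Conj and] [NP [Det no] [N editor]]] [VP [V believed] [NP [Det some] [AP [Adj young]] [N poet]] [NP [Det no] [AP [Adj careful] [AP [Adj young]]] [N bridge]]]]
The smallest constituent containing 'believed some young poet' is the VP spanning 'believed some young poet no careful young bridge'; no single node in the tree dominates exactly the given words.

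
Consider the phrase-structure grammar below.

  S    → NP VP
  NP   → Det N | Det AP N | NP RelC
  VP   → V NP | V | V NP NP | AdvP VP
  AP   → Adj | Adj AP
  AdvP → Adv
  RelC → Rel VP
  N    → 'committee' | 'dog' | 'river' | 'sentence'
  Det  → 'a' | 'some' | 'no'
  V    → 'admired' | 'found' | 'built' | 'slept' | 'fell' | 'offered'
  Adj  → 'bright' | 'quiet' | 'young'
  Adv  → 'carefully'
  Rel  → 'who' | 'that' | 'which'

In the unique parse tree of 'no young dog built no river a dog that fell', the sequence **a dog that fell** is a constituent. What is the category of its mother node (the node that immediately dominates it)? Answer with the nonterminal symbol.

VP

[S [NP [Det no] [AP [Adj young]] [N dog]] [VP [V built] [NP [Det no] [N river]] [NP [NP [Det a] [N dog]] [RelC [Rel that] [VP [V fell]]]]]]
The span 'a dog that fell' is the NP node built by NP → NP RelC.
Its mother is the VP built by VP → V NP NP.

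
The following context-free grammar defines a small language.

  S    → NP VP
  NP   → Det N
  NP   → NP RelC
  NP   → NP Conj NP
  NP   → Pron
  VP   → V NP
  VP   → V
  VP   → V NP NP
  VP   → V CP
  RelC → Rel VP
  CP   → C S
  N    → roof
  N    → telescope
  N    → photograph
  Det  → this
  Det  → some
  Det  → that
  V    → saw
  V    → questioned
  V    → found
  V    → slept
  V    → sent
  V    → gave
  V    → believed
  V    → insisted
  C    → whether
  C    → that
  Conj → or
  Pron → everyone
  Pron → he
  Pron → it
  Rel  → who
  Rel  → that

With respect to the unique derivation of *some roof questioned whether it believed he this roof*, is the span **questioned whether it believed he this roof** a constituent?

Yes

[S [NP [Det some] [N roof]] [VP [V questioned] [CP [C whether] [S [NP [Pron it]] [VP [V believed] [NP [Pron he]] [NP [Det this] [N roof]]]]]]]
The words 'questioned whether it believed he this roof' are exhaustively dominated by a single VP node (built by VP → V CP), so they form a constituent.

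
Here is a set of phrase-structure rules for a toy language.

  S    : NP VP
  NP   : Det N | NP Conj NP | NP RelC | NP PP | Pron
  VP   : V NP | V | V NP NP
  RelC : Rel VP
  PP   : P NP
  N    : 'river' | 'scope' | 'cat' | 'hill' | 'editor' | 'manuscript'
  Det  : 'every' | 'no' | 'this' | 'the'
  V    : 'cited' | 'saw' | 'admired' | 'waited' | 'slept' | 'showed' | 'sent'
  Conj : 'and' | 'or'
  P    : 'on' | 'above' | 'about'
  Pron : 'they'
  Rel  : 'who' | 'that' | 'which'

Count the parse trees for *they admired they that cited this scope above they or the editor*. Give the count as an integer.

7

Two of the 7 distinct bracketings:
[S [NP [Pron they]] [VP [V admired] [NP [NP [NP [Pron they]] [RelC [Rel that] [VP [V cited] [NP [NP [Det this] [N scope]] [PP [P above] [NP [Pron they]]]]]]] [Conj or] [NP [Det the] [N editor]]]]]
[S [NP [Pron they]] [VP [V admired] [NP [NP [NP [NP [Pron they]] [RelC [Rel that] [VP [V cited] [NP [Det this] [N scope]]]]] [PP [P above] [NP [Pron they]]]] [Conj or] [NP [Det the] [N editor]]]]]
The trees differ in how a recursive rule is bracketed over the same span.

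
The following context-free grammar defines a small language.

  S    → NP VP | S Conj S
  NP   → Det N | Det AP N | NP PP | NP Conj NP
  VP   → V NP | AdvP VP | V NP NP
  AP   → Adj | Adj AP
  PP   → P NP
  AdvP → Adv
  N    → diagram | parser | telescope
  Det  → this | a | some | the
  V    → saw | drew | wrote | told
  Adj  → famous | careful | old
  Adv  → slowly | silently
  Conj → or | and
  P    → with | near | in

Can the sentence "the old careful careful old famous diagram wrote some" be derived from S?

For S → NP VP, the only prefix that parses as NP is 'the old careful careful old famous diagram', but the remainder 'wrote some' is not a VP under these rules. The alternative S rule S → S Conj S likewise has no satisfying split.

Ungrammatical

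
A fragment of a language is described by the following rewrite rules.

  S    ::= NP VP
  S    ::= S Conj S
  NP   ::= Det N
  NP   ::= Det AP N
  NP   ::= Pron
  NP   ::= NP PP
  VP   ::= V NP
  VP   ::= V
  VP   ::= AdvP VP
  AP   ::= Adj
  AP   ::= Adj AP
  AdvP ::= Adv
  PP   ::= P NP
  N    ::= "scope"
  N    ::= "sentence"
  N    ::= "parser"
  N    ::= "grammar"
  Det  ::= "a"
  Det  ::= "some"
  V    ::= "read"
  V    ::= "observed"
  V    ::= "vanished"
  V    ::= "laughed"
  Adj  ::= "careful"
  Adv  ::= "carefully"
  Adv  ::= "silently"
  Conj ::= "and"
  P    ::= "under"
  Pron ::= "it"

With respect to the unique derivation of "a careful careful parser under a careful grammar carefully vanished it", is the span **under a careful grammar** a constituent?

[S [NP [NP [Det a] [AP [Adj careful] [AP [Adj careful]]] [N parser]] [PP [P under] [NP [Det a] [AP [Adj careful]] [N grammar]]]] [VP [AdvP [Adv carefully]] [VP [V vanished] [NP [Pron it]]]]]
The words 'under a careful grammar' are exhaustively dominated by a single PP node (built by PP → P NP), so they form a constituent.

Yes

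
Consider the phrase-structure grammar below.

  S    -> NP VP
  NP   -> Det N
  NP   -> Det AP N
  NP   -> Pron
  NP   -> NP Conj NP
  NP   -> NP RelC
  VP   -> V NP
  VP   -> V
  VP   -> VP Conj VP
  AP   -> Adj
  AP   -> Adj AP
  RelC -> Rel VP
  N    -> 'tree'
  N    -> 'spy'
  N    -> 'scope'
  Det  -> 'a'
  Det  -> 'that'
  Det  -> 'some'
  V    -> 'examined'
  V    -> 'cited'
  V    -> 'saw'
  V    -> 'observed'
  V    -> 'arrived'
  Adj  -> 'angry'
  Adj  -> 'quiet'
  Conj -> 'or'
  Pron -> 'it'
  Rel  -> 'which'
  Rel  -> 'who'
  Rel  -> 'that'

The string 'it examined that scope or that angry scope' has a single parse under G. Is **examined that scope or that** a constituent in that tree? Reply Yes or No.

[S [NP [Pron it]] [VP [V examined] [NP [NP [Det that] [N scope]] [Conj or] [NP [Det that] [AP [Adj angry]] [N scope]]]]]
The smallest constituent containing 'examined that scope or that' is the VP spanning 'examined that scope or that angry scope'; no single node in the tree dominates exactly the given words.

No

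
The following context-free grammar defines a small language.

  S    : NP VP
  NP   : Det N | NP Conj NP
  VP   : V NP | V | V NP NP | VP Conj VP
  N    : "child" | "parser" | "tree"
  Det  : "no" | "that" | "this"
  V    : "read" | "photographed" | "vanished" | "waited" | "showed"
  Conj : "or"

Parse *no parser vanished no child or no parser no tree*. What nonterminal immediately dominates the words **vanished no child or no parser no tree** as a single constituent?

VP

[S [NP [Det no] [N parser]] [VP [V vanished] [NP [NP [Det no] [N child]] [Conj or] [NP [Det no] [N parser]]] [NP [Det no] [N tree]]]]
The span 'vanished no child or no parser no tree' is the VP node built by VP → V NP NP.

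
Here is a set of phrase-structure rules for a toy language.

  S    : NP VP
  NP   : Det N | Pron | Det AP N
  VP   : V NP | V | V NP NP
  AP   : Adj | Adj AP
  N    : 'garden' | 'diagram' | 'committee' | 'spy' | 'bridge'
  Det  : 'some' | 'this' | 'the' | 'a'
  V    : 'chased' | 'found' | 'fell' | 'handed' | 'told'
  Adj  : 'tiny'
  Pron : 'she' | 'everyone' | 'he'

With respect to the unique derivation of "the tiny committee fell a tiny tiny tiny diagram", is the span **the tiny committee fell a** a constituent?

No

[S [NP [Det the] [AP [Adj tiny]] [N committee]] [VP [V fell] [NP [Det a] [AP [Adj tiny] [AP [Adj tiny] [AP [Adj tiny]]]] [N diagram]]]]
The smallest constituent containing 'the tiny committee fell a' is the S spanning 'the tiny committee fell a tiny tiny tiny diagram'; no single node in the tree dominates exactly the given words.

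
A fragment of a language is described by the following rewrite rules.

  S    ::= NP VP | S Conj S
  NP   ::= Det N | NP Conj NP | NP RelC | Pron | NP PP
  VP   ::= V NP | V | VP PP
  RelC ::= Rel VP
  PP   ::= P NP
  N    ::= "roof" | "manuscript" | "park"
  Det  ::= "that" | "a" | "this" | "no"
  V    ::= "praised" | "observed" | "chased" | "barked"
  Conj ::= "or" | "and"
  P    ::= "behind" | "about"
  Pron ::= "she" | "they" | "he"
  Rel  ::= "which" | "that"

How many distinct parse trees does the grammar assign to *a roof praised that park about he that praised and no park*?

4

Two of the 4 distinct bracketings:
[S [NP [Det a] [N roof]] [VP [V praised] [NP [NP [NP [NP [Det that] [N park]] [PP [P about] [NP [Pron he]]]] [RelC [Rel that] [VP [V praised]]]] [Conj and] [NP [Det no] [N park]]]]]
[S [NP [Det a] [N roof]] [VP [V praised] [NP [NP [NP [Det that] [N park]] [PP [P about] [NP [NP [Pron he]] [RelC [Rel that] [VP [V praised]]]]]] [Conj and] [NP [Det no] [N park]]]]]
The trees differ in how a recursive rule is bracketed over the same span.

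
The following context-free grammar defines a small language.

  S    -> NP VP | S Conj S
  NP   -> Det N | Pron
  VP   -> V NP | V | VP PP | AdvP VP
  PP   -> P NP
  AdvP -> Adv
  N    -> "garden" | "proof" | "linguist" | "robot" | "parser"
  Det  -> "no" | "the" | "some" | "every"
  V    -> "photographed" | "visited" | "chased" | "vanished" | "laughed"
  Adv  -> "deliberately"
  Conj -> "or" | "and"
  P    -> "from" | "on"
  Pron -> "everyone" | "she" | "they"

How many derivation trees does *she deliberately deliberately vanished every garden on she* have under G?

Two of the 3 distinct bracketings:
[S [NP [Pron she]] [VP [VP [AdvP [Adv deliberately]] [VP [AdvP [Adv deliberately]] [VP [V vanished] [NP [Det every] [N garden]]]]] [PP [P on] [NP [Pron she]]]]]
[S [NP [Pron she]] [VP [AdvP [Adv deliberately]] [VP [VP [AdvP [Adv deliberately]] [VP [V vanished] [NP [Det every] [N garden]]]] [PP [P on] [NP [Pron she]]]]]]
The trees differ in how a recursive rule is bracketed over the same span.

3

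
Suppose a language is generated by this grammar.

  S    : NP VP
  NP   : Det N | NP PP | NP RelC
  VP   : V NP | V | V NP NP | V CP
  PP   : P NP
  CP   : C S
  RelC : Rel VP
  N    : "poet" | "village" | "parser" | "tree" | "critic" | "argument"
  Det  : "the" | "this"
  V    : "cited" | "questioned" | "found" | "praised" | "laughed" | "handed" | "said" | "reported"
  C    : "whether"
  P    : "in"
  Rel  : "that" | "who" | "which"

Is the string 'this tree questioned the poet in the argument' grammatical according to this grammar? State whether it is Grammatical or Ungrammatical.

S
  NP
    Det: this
    N: tree
  VP
    V: questioned
    NP
      NP
        Det: the
        N: poet
      PP
        P: in
        NP
          Det: the
          N: argument
The bracketing above is licensed at every node by one of the given productions, with S at the root.

Grammatical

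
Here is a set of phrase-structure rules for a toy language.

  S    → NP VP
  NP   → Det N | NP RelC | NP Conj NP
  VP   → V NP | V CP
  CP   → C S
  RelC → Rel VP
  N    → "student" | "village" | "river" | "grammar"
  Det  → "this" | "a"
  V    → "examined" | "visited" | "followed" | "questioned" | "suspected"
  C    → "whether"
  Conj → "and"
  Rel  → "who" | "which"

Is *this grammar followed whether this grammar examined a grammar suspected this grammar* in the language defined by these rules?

For S → NP VP, the only prefix that parses as NP is 'this grammar', but the remainder 'followed whether this grammar examined a grammar suspected this grammar' is not a VP under these rules.

Ungrammatical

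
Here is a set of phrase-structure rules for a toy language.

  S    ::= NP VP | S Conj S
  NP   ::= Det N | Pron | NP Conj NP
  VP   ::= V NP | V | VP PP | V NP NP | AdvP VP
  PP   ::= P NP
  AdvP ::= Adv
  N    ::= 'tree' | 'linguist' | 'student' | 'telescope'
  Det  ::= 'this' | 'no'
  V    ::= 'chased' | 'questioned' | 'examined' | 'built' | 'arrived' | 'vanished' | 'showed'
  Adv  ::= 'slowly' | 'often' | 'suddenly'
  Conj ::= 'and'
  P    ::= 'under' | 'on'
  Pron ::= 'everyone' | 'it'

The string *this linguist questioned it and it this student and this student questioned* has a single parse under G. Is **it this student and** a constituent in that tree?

No

[S [S [NP [Det this] [N linguist]] [VP [V questioned] [NP [NP [Pron it]] [Conj and] [NP [Pron it]]] [NP [Det this] [N student]]]] [Conj and] [S [NP [Det this] [N student]] [VP [V questioned]]]]
The smallest constituent containing 'it this student and' is the S spanning 'this linguist questioned it and it this student and this student questioned'; no single node in the tree dominates exactly the given words.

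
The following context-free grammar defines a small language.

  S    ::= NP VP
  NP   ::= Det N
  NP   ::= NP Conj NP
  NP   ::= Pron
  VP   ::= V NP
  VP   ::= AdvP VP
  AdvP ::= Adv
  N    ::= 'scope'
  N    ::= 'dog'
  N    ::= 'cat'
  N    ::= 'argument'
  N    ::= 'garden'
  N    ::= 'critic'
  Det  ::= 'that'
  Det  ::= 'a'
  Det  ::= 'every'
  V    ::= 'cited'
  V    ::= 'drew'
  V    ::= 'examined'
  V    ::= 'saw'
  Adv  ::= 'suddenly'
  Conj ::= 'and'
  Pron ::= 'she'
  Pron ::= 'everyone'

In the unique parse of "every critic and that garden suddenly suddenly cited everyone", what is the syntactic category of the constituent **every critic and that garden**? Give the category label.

NP

S
  NP
    NP
      Det: every
      N: critic
    Conj: and
    NP
      Det: that
      N: garden
  VP
    AdvP
      Adv: suddenly
    VP
      AdvP
        Adv: suddenly
      VP
        V: cited
        NP
          Pron: everyone
The span 'every critic and that garden' is the NP node built by NP → NP Conj NP.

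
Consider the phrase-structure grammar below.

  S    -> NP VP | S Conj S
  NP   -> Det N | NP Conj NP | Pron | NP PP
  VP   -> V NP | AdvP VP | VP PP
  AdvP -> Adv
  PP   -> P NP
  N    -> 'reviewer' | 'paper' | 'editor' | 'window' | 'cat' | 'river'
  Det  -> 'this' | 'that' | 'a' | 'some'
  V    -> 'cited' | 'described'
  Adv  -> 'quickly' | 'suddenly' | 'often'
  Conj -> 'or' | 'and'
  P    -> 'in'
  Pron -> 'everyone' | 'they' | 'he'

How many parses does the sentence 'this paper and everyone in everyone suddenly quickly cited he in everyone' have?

8

Two of the 8 distinct bracketings:
[S [NP [NP [Det this] [N paper]] [Conj and] [NP [NP [Pron everyone]] [PP [P in] [NP [Pron everyone]]]]] [VP [AdvP [Adv suddenly]] [VP [AdvP [Adv quickly]] [VP [V cited] [NP [NP [Pron he]] [PP [P in] [NP [Pron everyone]]]]]]]]
[S [NP [NP [Det this] [N paper]] [Conj and] [NP [NP [Pron everyone]] [PP [P in] [NP [Pron everyone]]]]] [VP [AdvP [Adv suddenly]] [VP [AdvP [Adv quickly]] [VP [VP [V cited] [NP [Pron he]]] [PP [P in] [NP [Pron everyone]]]]]]]
The difference turns on whether VP → VP PP is used at the relevant span, versus an alternative expansion of VP.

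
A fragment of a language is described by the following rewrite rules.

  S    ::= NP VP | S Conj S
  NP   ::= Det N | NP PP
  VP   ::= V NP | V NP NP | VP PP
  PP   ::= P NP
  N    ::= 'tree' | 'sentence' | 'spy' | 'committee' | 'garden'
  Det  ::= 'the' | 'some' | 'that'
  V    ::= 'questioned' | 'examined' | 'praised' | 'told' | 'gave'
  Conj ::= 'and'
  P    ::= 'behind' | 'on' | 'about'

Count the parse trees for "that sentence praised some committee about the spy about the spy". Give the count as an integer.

Two of the 5 distinct bracketings:
[S [NP [Det that] [N sentence]] [VP [V praised] [NP [NP [Det some] [N committee]] [PP [P about] [NP [NP [Det the] [N spy]] [PP [P about] [NP [Det the] [N spy]]]]]]]]
[S [NP [Det that] [N sentence]] [VP [V praised] [NP [NP [NP [Det some] [N committee]] [PP [P about] [NP [Det the] [N spy]]]] [PP [P about] [NP [Det the] [N spy]]]]]]
The trees differ in how a recursive rule is bracketed over the same span.

5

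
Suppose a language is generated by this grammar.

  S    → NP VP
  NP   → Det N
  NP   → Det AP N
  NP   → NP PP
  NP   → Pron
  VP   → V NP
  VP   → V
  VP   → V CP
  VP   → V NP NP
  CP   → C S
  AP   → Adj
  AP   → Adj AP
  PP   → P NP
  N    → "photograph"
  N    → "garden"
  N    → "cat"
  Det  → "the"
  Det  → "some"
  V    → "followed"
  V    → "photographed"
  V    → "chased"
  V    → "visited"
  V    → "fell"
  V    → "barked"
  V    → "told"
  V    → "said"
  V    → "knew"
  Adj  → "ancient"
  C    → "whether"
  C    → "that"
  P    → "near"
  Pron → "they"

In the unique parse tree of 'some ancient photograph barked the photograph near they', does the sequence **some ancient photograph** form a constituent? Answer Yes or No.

[S [NP [Det some] [AP [Adj ancient]] [N photograph]] [VP [V barked] [NP [NP [Det the] [N photograph]] [PP [P near] [NP [Pron they]]]]]]
The words 'some ancient photograph' are exhaustively dominated by a single NP node (built by NP → Det AP N), so they form a constituent.

Yes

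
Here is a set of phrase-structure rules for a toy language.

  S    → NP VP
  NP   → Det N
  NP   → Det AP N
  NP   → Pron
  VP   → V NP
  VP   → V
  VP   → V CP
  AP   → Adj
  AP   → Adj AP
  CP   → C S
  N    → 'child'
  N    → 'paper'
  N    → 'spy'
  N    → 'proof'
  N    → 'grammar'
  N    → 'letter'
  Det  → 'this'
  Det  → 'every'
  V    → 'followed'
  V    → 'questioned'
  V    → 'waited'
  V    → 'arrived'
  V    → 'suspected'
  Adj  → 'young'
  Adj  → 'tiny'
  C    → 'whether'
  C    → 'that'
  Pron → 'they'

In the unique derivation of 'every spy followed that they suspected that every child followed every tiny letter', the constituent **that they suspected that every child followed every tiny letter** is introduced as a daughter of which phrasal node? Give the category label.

S
  NP
    Det: every
    N: spy
  VP
    V: followed
    CP
      C: that
      S
        NP
          Pron: they
        VP
          V: suspected
          CP
            C: that
            S
              NP
                Det: every
                N: child
              VP
                V: followed
                NP
                  Det: every
                  AP
                    Adj: tiny
                  N: letter
The span 'that they suspected that every child followed every tiny letter' is the CP node built by CP → C S.
Its mother is the VP built by VP → V CP.

VP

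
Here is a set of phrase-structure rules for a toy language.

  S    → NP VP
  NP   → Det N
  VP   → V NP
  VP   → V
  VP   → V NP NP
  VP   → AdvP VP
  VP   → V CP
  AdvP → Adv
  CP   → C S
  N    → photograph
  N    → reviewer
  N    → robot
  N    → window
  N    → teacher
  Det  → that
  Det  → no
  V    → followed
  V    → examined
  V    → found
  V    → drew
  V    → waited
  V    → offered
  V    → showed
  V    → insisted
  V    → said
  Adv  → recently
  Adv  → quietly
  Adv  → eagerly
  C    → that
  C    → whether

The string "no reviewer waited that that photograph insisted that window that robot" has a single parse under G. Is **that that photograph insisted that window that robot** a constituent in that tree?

Yes

[S [NP [Det no] [N reviewer]] [VP [V waited] [CP [C that] [S [NP [Det that] [N photograph]] [VP [V insisted] [NP [Det that] [N window]] [NP [Det that] [N robot]]]]]]]
The words 'that that photograph insisted that window that robot' are exhaustively dominated by a single CP node (built by CP → C S), so they form a constituent.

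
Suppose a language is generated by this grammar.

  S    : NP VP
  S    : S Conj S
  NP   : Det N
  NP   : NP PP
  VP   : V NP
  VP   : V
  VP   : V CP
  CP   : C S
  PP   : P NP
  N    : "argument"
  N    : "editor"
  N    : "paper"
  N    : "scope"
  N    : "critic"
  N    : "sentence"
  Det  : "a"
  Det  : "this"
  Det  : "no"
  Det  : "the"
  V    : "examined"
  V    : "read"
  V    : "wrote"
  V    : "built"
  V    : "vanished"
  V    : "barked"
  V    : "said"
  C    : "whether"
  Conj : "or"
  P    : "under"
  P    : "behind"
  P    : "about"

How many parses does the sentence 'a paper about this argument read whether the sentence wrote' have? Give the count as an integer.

1

[S [NP [NP [Det a] [N paper]] [PP [P about] [NP [Det this] [N argument]]]] [VP [V read] [CP [C whether] [S [NP [Det the] [N sentence]] [VP [V wrote]]]]]]
No rule offers an alternative attachment or grouping for any span, so this is the only derivation.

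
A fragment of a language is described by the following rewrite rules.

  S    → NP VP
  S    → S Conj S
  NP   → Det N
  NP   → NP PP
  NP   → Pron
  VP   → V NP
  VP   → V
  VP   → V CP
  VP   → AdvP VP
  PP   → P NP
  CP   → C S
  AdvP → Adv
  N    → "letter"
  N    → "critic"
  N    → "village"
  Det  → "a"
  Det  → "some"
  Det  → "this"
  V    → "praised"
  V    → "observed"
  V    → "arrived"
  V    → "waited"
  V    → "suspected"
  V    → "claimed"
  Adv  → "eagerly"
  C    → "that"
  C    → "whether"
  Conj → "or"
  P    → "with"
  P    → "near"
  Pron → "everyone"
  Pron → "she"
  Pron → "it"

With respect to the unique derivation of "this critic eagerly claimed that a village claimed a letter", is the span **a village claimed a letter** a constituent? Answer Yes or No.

[S [NP [Det this] [N critic]] [VP [AdvP [Adv eagerly]] [VP [V claimed] [CP [C that] [S [NP [Det a] [N village]] [VP [V claimed] [NP [Det a] [N letter]]]]]]]]
The words 'a village claimed a letter' are exhaustively dominated by a single S node (built by S → NP VP), so they form a constituent.

Yes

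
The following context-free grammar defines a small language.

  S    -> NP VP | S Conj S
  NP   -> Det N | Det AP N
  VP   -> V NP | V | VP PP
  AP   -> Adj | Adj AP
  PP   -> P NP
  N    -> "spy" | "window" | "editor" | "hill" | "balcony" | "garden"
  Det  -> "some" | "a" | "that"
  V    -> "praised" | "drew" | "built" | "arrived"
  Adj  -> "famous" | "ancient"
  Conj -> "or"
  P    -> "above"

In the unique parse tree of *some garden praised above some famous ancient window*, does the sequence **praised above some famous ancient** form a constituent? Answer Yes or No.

[S [NP [Det some] [N garden]] [VP [VP [V praised]] [PP [P above] [NP [Det some] [AP [Adj famous] [AP [Adj ancient]]] [N window]]]]]
The smallest constituent containing 'praised above some famous ancient' is the VP spanning 'praised above some famous ancient window'; no single node in the tree dominates exactly the given words.

No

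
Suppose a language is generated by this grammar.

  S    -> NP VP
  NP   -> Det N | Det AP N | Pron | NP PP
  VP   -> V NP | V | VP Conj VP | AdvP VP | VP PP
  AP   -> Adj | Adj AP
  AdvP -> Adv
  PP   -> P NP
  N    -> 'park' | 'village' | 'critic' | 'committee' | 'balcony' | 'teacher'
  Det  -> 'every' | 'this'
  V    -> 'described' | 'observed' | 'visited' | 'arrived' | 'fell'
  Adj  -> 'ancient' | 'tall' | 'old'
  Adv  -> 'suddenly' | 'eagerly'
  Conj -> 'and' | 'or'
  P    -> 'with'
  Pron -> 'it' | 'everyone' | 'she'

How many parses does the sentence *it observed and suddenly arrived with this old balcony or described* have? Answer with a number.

Two of the 6 distinct bracketings:
[S [NP [Pron it]] [VP [VP [V observed]] [Conj and] [VP [VP [AdvP [Adv suddenly]] [VP [VP [V arrived]] [PP [P with] [NP [Det this] [AP [Adj old]] [N balcony]]]]] [Conj or] [VP [V described]]]]]
[S [NP [Pron it]] [VP [VP [V observed]] [Conj and] [VP [VP [VP [AdvP [Adv suddenly]] [VP [V arrived]]] [PP [P with] [NP [Det this] [AP [Adj old]] [N balcony]]]] [Conj or] [VP [V described]]]]]
The trees differ in how a recursive rule is bracketed over the same span.

6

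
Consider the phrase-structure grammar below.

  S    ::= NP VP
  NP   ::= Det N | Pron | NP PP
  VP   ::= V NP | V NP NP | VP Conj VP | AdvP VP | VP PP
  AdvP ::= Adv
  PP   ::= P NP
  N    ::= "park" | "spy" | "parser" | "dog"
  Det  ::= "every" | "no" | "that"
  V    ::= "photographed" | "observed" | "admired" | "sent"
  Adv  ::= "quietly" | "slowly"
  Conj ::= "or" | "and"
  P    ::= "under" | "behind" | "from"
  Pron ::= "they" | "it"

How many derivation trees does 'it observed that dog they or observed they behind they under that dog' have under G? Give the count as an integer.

Two of the 9 distinct bracketings:
[S [NP [Pron it]] [VP [VP [V observed] [NP [Det that] [N dog]] [NP [Pron they]]] [Conj or] [VP [V observed] [NP [NP [Pron they]] [PP [P behind] [NP [NP [Pron they]] [PP [P under] [NP [Det that] [N dog]]]]]]]]]
[S [NP [Pron it]] [VP [VP [V observed] [NP [Det that] [N dog]] [NP [Pron they]]] [Conj or] [VP [V observed] [NP [NP [NP [Pron they]] [PP [P behind] [NP [Pron they]]]] [PP [P under] [NP [Det that] [N dog]]]]]]]
The trees differ in how a recursive rule is bracketed over the same span.

9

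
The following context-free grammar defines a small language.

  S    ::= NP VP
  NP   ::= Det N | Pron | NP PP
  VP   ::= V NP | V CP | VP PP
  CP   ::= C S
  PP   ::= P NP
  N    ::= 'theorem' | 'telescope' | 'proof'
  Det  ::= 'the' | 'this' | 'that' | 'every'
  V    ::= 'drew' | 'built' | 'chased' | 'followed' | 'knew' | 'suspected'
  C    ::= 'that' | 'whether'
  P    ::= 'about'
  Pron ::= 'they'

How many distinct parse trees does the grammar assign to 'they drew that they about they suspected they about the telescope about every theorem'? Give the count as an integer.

9

Two of the 9 distinct bracketings:
[S [NP [Pron they]] [VP [V drew] [CP [C that] [S [NP [NP [Pron they]] [PP [P about] [NP [Pron they]]]] [VP [V suspected] [NP [NP [Pron they]] [PP [P about] [NP [NP [Det the] [N telescope]] [PP [P about] [NP [Det every] [N theorem]]]]]]]]]]]
[S [NP [Pron they]] [VP [V drew] [CP [C that] [S [NP [NP [Pron they]] [PP [P about] [NP [Pron they]]]] [VP [V suspected] [NP [NP [NP [Pron they]] [PP [P about] [NP [Det the] [N telescope]]]] [PP [P about] [NP [Det every] [N theorem]]]]]]]]]
The trees differ in how a recursive rule is bracketed over the same span.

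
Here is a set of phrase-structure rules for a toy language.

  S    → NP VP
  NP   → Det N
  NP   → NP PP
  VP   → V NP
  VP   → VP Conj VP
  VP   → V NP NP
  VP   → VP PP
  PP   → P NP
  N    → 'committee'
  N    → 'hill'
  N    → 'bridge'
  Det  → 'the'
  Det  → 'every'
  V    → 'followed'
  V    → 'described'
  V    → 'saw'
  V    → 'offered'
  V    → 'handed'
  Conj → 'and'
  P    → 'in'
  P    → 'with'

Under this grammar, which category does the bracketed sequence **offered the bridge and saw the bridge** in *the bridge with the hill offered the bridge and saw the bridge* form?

[S [NP [NP [Det the] [N bridge]] [PP [P with] [NP [Det the] [N hill]]]] [VP [VP [V offered] [NP [Det the] [N bridge]]] [Conj and] [VP [V saw] [NP [Det the] [N bridge]]]]]
The span 'offered the bridge and saw the bridge' is the VP node built by VP → VP Conj VP.

VP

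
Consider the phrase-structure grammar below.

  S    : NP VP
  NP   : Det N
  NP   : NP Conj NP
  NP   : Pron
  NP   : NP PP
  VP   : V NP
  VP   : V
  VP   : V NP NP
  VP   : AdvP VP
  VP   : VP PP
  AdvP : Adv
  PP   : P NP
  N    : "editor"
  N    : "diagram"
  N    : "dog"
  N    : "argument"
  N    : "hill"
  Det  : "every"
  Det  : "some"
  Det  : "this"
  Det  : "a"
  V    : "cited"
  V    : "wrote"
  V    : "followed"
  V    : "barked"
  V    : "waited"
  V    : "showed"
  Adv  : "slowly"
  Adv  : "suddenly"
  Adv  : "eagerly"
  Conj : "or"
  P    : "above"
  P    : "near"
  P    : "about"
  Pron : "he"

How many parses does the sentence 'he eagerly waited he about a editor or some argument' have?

Two of the 4 distinct bracketings:
[S [NP [Pron he]] [VP [AdvP [Adv eagerly]] [VP [V waited] [NP [NP [NP [Pron he]] [PP [P about] [NP [Det a] [N editor]]]] [Conj or] [NP [Det some] [N argument]]]]]]
[S [NP [Pron he]] [VP [AdvP [Adv eagerly]] [VP [V waited] [NP [NP [Pron he]] [PP [P about] [NP [NP [Det a] [N editor]] [Conj or] [NP [Det some] [N argument]]]]]]]]
The trees differ in how a recursive rule is bracketed over the same span.

4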